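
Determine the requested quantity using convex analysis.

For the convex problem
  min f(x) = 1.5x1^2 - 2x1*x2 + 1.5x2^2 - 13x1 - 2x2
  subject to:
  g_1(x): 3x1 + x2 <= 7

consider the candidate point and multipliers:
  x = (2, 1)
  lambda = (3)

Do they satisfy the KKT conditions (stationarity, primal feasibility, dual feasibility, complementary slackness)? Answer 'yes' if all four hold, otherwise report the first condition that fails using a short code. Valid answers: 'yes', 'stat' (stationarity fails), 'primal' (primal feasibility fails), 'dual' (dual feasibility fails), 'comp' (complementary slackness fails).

Gradient of f: grad f(x) = Q x + c = (-9, -3)
Constraint values g_i(x) = a_i^T x - b_i:
  g_1((2, 1)) = 0
Stationarity residual: grad f(x) + sum_i lambda_i a_i = (0, 0)
  -> stationarity OK
Primal feasibility (all g_i <= 0): OK
Dual feasibility (all lambda_i >= 0): OK
Complementary slackness (lambda_i * g_i(x) = 0 for all i): OK

Verdict: yes, KKT holds.

yes


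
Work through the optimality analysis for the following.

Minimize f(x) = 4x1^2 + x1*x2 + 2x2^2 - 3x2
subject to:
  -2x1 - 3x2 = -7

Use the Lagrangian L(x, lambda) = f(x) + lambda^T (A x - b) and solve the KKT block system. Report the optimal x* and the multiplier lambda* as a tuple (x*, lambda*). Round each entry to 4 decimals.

Form the Lagrangian:
  L(x, lambda) = (1/2) x^T Q x + c^T x + lambda^T (A x - b)
Stationarity (grad_x L = 0): Q x + c + A^T lambda = 0.
Primal feasibility: A x = b.

This gives the KKT block system:
  [ Q   A^T ] [ x     ]   [-c ]
  [ A    0  ] [ lambda ] = [ b ]

Solving the linear system:
  x*      = (0.2237, 2.1842)
  lambda* = (1.9868)
  f(x*)   = 3.6776

x* = (0.2237, 2.1842), lambda* = (1.9868)


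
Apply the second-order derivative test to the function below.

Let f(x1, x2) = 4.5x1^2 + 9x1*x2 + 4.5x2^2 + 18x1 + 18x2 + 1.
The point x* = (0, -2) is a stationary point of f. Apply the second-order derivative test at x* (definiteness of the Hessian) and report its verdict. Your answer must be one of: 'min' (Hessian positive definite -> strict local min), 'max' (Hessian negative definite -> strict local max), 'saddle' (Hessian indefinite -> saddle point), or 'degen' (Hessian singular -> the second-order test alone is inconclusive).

Compute the Hessian H = grad^2 f:
  H = [[9, 9], [9, 9]]
Verify stationarity: grad f(x*) = H x* + g = (0, 0).
Eigenvalues of H: 0, 18.
H has a zero eigenvalue (singular; positive semidefinite but not definite), so H is neither positive definite, negative definite, nor indefinite. The second-order test alone is inconclusive -> degen.
(Indeed, f is constant along the null direction of H through x*, so x* is not a strict local extremum.)

degen


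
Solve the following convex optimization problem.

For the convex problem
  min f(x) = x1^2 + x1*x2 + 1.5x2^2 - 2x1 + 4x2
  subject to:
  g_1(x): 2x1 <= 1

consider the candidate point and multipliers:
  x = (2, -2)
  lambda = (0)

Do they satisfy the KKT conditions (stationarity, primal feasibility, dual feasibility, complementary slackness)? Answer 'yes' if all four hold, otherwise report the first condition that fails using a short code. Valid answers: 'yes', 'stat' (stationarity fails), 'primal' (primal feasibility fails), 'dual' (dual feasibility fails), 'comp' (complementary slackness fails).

Gradient of f: grad f(x) = Q x + c = (0, 0)
Constraint values g_i(x) = a_i^T x - b_i:
  g_1((2, -2)) = 3
Stationarity residual: grad f(x) + sum_i lambda_i a_i = (0, 0)
  -> stationarity OK
Primal feasibility (all g_i <= 0): FAILS
Dual feasibility (all lambda_i >= 0): OK
Complementary slackness (lambda_i * g_i(x) = 0 for all i): OK

Verdict: the first failing condition is primal_feasibility -> primal.

primal


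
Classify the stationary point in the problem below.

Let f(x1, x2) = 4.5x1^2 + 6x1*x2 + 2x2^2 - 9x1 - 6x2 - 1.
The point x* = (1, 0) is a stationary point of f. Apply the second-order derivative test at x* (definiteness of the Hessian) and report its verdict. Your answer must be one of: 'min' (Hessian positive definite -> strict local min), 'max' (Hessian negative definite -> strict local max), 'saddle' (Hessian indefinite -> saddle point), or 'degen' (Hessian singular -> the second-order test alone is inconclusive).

Compute the Hessian H = grad^2 f:
  H = [[9, 6], [6, 4]]
Verify stationarity: grad f(x*) = H x* + g = (0, 0).
Eigenvalues of H: 0, 13.
H has a zero eigenvalue (singular; positive semidefinite but not definite), so H is neither positive definite, negative definite, nor indefinite. The second-order test alone is inconclusive -> degen.
(Indeed, f is constant along the null direction of H through x*, so x* is not a strict local extremum.)

degen


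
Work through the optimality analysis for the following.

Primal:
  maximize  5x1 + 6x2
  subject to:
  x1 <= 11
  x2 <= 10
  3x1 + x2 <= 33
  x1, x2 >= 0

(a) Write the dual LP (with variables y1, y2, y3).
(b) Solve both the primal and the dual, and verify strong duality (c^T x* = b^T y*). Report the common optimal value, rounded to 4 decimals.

The standard primal-dual pair for 'max c^T x s.t. A x <= b, x >= 0' is:
  Dual:  min b^T y  s.t.  A^T y >= c,  y >= 0.

So the dual LP is:
  minimize  11y1 + 10y2 + 33y3
  subject to:
    y1 + 3y3 >= 5
    y2 + y3 >= 6
    y1, y2, y3 >= 0

Solving the primal: x* = (7.6667, 10).
  primal value c^T x* = 98.3333.
Solving the dual: y* = (0, 4.3333, 1.6667).
  dual value b^T y* = 98.3333.
Strong duality: c^T x* = b^T y*. Confirmed.

98.3333


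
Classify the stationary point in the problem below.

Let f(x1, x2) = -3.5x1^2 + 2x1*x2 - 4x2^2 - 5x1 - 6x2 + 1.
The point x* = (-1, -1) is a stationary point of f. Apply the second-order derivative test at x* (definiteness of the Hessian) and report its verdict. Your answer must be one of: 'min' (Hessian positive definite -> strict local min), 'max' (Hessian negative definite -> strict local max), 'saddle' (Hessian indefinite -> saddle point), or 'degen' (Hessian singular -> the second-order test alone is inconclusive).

Compute the Hessian H = grad^2 f:
  H = [[-7, 2], [2, -8]]
Verify stationarity: grad f(x*) = H x* + g = (0, 0).
Eigenvalues of H: -9.5616, -5.4384.
Both eigenvalues < 0, so H is negative definite -> x* is a strict local max.

max


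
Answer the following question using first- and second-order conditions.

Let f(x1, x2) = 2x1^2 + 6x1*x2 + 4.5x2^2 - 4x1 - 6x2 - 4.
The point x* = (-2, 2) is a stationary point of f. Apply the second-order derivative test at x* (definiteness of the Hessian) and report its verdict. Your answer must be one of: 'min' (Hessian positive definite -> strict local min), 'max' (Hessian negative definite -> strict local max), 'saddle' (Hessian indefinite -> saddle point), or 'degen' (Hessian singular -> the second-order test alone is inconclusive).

Compute the Hessian H = grad^2 f:
  H = [[4, 6], [6, 9]]
Verify stationarity: grad f(x*) = H x* + g = (0, 0).
Eigenvalues of H: 0, 13.
H has a zero eigenvalue (singular; positive semidefinite but not definite), so H is neither positive definite, negative definite, nor indefinite. The second-order test alone is inconclusive -> degen.
(Indeed, f is constant along the null direction of H through x*, so x* is not a strict local extremum.)

degen


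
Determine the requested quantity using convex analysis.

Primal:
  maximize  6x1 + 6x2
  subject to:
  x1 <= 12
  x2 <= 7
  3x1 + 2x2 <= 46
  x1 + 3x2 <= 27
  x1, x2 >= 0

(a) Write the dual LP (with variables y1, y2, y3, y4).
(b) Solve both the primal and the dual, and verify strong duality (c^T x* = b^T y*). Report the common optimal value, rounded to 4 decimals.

The standard primal-dual pair for 'max c^T x s.t. A x <= b, x >= 0' is:
  Dual:  min b^T y  s.t.  A^T y >= c,  y >= 0.

So the dual LP is:
  minimize  12y1 + 7y2 + 46y3 + 27y4
  subject to:
    y1 + 3y3 + y4 >= 6
    y2 + 2y3 + 3y4 >= 6
    y1, y2, y3, y4 >= 0

Solving the primal: x* = (12, 5).
  primal value c^T x* = 102.
Solving the dual: y* = (0, 0, 1.7143, 0.8571).
  dual value b^T y* = 102.
Strong duality: c^T x* = b^T y*. Confirmed.

102


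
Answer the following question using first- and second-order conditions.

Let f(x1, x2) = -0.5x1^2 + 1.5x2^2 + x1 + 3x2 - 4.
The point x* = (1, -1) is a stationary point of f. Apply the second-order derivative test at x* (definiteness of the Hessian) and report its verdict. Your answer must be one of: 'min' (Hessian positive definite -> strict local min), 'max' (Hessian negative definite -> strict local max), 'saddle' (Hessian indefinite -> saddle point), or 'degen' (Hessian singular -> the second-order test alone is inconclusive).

Compute the Hessian H = grad^2 f:
  H = [[-1, 0], [0, 3]]
Verify stationarity: grad f(x*) = H x* + g = (0, 0).
Eigenvalues of H: -1, 3.
Eigenvalues have mixed signs, so H is indefinite -> x* is a saddle point.

saddle


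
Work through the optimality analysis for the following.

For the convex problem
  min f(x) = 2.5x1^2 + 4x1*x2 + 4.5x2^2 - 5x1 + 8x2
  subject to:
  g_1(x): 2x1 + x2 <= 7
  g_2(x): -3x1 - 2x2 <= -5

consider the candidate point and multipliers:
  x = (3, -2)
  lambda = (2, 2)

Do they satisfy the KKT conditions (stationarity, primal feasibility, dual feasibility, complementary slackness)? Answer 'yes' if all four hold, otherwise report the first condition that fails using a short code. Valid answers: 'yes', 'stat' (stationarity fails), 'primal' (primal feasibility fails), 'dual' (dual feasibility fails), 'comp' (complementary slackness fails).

Gradient of f: grad f(x) = Q x + c = (2, 2)
Constraint values g_i(x) = a_i^T x - b_i:
  g_1((3, -2)) = -3
  g_2((3, -2)) = 0
Stationarity residual: grad f(x) + sum_i lambda_i a_i = (0, 0)
  -> stationarity OK
Primal feasibility (all g_i <= 0): OK
Dual feasibility (all lambda_i >= 0): OK
Complementary slackness (lambda_i * g_i(x) = 0 for all i): FAILS

Verdict: the first failing condition is complementary_slackness -> comp.

comp


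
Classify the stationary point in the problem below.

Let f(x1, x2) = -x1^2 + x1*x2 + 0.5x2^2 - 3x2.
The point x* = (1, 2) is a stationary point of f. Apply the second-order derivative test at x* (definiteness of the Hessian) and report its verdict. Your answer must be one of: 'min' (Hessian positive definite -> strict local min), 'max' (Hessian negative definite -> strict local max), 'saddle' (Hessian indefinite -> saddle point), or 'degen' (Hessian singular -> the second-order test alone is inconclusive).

Compute the Hessian H = grad^2 f:
  H = [[-2, 1], [1, 1]]
Verify stationarity: grad f(x*) = H x* + g = (0, 0).
Eigenvalues of H: -2.3028, 1.3028.
Eigenvalues have mixed signs, so H is indefinite -> x* is a saddle point.

saddle


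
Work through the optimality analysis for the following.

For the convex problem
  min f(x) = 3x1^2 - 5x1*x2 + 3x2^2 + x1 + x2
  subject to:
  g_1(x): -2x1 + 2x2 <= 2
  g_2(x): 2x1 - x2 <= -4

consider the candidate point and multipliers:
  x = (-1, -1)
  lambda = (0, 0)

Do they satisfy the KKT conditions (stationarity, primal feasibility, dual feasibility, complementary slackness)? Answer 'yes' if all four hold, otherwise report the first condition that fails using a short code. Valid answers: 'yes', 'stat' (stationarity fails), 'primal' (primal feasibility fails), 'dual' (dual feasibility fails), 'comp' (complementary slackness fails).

Gradient of f: grad f(x) = Q x + c = (0, 0)
Constraint values g_i(x) = a_i^T x - b_i:
  g_1((-1, -1)) = -2
  g_2((-1, -1)) = 3
Stationarity residual: grad f(x) + sum_i lambda_i a_i = (0, 0)
  -> stationarity OK
Primal feasibility (all g_i <= 0): FAILS
Dual feasibility (all lambda_i >= 0): OK
Complementary slackness (lambda_i * g_i(x) = 0 for all i): OK

Verdict: the first failing condition is primal_feasibility -> primal.

primal


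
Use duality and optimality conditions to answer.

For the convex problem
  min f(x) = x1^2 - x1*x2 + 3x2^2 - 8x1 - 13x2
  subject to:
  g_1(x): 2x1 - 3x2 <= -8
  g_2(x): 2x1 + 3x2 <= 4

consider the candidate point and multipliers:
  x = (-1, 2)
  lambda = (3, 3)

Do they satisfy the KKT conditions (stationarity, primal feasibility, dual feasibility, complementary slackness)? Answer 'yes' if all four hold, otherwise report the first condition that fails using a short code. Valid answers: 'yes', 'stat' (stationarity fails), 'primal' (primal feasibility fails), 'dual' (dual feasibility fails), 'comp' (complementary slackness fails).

Gradient of f: grad f(x) = Q x + c = (-12, 0)
Constraint values g_i(x) = a_i^T x - b_i:
  g_1((-1, 2)) = 0
  g_2((-1, 2)) = 0
Stationarity residual: grad f(x) + sum_i lambda_i a_i = (0, 0)
  -> stationarity OK
Primal feasibility (all g_i <= 0): OK
Dual feasibility (all lambda_i >= 0): OK
Complementary slackness (lambda_i * g_i(x) = 0 for all i): OK

Verdict: yes, KKT holds.

yes


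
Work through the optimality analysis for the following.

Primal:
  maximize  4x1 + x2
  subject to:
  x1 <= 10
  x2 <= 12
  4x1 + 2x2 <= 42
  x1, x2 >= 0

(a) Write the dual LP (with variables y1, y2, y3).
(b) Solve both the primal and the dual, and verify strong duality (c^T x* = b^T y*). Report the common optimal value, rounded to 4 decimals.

The standard primal-dual pair for 'max c^T x s.t. A x <= b, x >= 0' is:
  Dual:  min b^T y  s.t.  A^T y >= c,  y >= 0.

So the dual LP is:
  minimize  10y1 + 12y2 + 42y3
  subject to:
    y1 + 4y3 >= 4
    y2 + 2y3 >= 1
    y1, y2, y3 >= 0

Solving the primal: x* = (10, 1).
  primal value c^T x* = 41.
Solving the dual: y* = (2, 0, 0.5).
  dual value b^T y* = 41.
Strong duality: c^T x* = b^T y*. Confirmed.

41


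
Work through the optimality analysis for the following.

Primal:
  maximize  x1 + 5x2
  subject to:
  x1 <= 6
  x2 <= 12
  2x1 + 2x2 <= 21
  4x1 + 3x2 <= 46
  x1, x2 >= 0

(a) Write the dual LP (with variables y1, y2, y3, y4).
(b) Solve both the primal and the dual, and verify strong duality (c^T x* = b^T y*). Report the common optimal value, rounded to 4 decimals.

The standard primal-dual pair for 'max c^T x s.t. A x <= b, x >= 0' is:
  Dual:  min b^T y  s.t.  A^T y >= c,  y >= 0.

So the dual LP is:
  minimize  6y1 + 12y2 + 21y3 + 46y4
  subject to:
    y1 + 2y3 + 4y4 >= 1
    y2 + 2y3 + 3y4 >= 5
    y1, y2, y3, y4 >= 0

Solving the primal: x* = (0, 10.5).
  primal value c^T x* = 52.5.
Solving the dual: y* = (0, 0, 2.5, 0).
  dual value b^T y* = 52.5.
Strong duality: c^T x* = b^T y*. Confirmed.

52.5


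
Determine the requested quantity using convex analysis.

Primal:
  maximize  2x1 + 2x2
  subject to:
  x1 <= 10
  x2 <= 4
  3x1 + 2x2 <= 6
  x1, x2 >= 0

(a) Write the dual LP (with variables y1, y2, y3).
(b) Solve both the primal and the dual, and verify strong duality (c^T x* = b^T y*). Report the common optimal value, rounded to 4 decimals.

The standard primal-dual pair for 'max c^T x s.t. A x <= b, x >= 0' is:
  Dual:  min b^T y  s.t.  A^T y >= c,  y >= 0.

So the dual LP is:
  minimize  10y1 + 4y2 + 6y3
  subject to:
    y1 + 3y3 >= 2
    y2 + 2y3 >= 2
    y1, y2, y3 >= 0

Solving the primal: x* = (0, 3).
  primal value c^T x* = 6.
Solving the dual: y* = (0, 0, 1).
  dual value b^T y* = 6.
Strong duality: c^T x* = b^T y*. Confirmed.

6


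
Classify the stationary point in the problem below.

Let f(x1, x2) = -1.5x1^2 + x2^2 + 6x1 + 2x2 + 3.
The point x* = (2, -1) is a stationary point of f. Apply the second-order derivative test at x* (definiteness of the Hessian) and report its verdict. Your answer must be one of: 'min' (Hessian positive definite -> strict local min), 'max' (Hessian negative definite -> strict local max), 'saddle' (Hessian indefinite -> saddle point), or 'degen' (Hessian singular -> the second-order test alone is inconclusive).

Compute the Hessian H = grad^2 f:
  H = [[-3, 0], [0, 2]]
Verify stationarity: grad f(x*) = H x* + g = (0, 0).
Eigenvalues of H: -3, 2.
Eigenvalues have mixed signs, so H is indefinite -> x* is a saddle point.

saddle


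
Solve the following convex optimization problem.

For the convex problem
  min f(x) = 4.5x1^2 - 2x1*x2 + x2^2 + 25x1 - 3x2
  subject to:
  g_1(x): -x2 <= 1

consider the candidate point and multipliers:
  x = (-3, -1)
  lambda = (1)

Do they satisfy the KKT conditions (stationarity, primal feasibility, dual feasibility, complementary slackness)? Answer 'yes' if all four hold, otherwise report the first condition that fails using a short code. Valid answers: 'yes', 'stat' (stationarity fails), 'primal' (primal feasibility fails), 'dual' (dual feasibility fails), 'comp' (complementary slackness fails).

Gradient of f: grad f(x) = Q x + c = (0, 1)
Constraint values g_i(x) = a_i^T x - b_i:
  g_1((-3, -1)) = 0
Stationarity residual: grad f(x) + sum_i lambda_i a_i = (0, 0)
  -> stationarity OK
Primal feasibility (all g_i <= 0): OK
Dual feasibility (all lambda_i >= 0): OK
Complementary slackness (lambda_i * g_i(x) = 0 for all i): OK

Verdict: yes, KKT holds.

yes


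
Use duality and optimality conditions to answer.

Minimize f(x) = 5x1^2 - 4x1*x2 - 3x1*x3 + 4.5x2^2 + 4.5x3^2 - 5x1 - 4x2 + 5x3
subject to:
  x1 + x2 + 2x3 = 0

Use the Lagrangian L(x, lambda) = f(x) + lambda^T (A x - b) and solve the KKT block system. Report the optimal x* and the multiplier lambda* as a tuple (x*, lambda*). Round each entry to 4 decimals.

Form the Lagrangian:
  L(x, lambda) = (1/2) x^T Q x + c^T x + lambda^T (A x - b)
Stationarity (grad_x L = 0): Q x + c + A^T lambda = 0.
Primal feasibility: A x = b.

This gives the KKT block system:
  [ Q   A^T ] [ x     ]   [-c ]
  [ A    0  ] [ lambda ] = [ b ]

Solving the linear system:
  x*      = (0.5015, 0.5889, -0.5452)
  lambda* = (0.7055)
  f(x*)   = -3.7945

x* = (0.5015, 0.5889, -0.5452), lambda* = (0.7055)


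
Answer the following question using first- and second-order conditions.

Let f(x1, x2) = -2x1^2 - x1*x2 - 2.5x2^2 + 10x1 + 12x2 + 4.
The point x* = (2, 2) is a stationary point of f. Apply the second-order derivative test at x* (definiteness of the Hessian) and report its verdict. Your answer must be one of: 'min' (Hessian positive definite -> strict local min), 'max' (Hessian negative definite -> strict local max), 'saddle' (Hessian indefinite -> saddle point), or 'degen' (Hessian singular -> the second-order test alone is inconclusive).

Compute the Hessian H = grad^2 f:
  H = [[-4, -1], [-1, -5]]
Verify stationarity: grad f(x*) = H x* + g = (0, 0).
Eigenvalues of H: -5.618, -3.382.
Both eigenvalues < 0, so H is negative definite -> x* is a strict local max.

max


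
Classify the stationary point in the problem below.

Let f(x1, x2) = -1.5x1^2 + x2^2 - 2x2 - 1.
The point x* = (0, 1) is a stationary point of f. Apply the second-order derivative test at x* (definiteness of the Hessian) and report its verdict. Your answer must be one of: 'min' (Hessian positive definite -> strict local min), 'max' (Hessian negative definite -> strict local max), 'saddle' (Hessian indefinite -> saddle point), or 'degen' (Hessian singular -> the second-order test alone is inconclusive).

Compute the Hessian H = grad^2 f:
  H = [[-3, 0], [0, 2]]
Verify stationarity: grad f(x*) = H x* + g = (0, 0).
Eigenvalues of H: -3, 2.
Eigenvalues have mixed signs, so H is indefinite -> x* is a saddle point.

saddle


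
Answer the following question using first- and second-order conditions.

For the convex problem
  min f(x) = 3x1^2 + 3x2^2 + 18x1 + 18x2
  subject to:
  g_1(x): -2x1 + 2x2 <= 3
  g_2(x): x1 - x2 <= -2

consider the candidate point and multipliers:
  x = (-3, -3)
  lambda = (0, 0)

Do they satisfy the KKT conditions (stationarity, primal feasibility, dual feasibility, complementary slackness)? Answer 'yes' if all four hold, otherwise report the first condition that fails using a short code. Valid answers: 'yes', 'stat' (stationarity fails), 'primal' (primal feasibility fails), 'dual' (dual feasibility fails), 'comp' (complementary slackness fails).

Gradient of f: grad f(x) = Q x + c = (0, 0)
Constraint values g_i(x) = a_i^T x - b_i:
  g_1((-3, -3)) = -3
  g_2((-3, -3)) = 2
Stationarity residual: grad f(x) + sum_i lambda_i a_i = (0, 0)
  -> stationarity OK
Primal feasibility (all g_i <= 0): FAILS
Dual feasibility (all lambda_i >= 0): OK
Complementary slackness (lambda_i * g_i(x) = 0 for all i): OK

Verdict: the first failing condition is primal_feasibility -> primal.

primal


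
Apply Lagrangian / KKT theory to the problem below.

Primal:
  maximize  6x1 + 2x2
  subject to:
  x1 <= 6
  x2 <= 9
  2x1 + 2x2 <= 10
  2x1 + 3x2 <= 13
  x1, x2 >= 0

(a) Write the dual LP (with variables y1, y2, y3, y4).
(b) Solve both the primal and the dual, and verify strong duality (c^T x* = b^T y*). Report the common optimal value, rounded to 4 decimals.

The standard primal-dual pair for 'max c^T x s.t. A x <= b, x >= 0' is:
  Dual:  min b^T y  s.t.  A^T y >= c,  y >= 0.

So the dual LP is:
  minimize  6y1 + 9y2 + 10y3 + 13y4
  subject to:
    y1 + 2y3 + 2y4 >= 6
    y2 + 2y3 + 3y4 >= 2
    y1, y2, y3, y4 >= 0

Solving the primal: x* = (5, 0).
  primal value c^T x* = 30.
Solving the dual: y* = (0, 0, 3, 0).
  dual value b^T y* = 30.
Strong duality: c^T x* = b^T y*. Confirmed.

30


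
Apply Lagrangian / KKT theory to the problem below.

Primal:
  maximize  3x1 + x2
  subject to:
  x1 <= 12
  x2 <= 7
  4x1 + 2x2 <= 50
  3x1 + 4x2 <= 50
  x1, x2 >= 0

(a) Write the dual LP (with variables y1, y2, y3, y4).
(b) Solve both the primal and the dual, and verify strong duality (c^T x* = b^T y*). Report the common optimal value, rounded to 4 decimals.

The standard primal-dual pair for 'max c^T x s.t. A x <= b, x >= 0' is:
  Dual:  min b^T y  s.t.  A^T y >= c,  y >= 0.

So the dual LP is:
  minimize  12y1 + 7y2 + 50y3 + 50y4
  subject to:
    y1 + 4y3 + 3y4 >= 3
    y2 + 2y3 + 4y4 >= 1
    y1, y2, y3, y4 >= 0

Solving the primal: x* = (12, 1).
  primal value c^T x* = 37.
Solving the dual: y* = (1, 0, 0.5, 0).
  dual value b^T y* = 37.
Strong duality: c^T x* = b^T y*. Confirmed.

37


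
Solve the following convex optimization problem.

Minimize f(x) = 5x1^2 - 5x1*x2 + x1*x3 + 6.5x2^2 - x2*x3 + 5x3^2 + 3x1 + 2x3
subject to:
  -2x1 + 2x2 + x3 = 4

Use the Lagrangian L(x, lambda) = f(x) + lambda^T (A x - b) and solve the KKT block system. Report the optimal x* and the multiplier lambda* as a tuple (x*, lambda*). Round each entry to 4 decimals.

Form the Lagrangian:
  L(x, lambda) = (1/2) x^T Q x + c^T x + lambda^T (A x - b)
Stationarity (grad_x L = 0): Q x + c + A^T lambda = 0.
Primal feasibility: A x = b.

This gives the KKT block system:
  [ Q   A^T ] [ x     ]   [-c ]
  [ A    0  ] [ lambda ] = [ b ]

Solving the linear system:
  x*      = (-1.2925, 0.4328, 0.5495)
  lambda* = (-5.7696)
  f(x*)   = 10.1499

x* = (-1.2925, 0.4328, 0.5495), lambda* = (-5.7696)


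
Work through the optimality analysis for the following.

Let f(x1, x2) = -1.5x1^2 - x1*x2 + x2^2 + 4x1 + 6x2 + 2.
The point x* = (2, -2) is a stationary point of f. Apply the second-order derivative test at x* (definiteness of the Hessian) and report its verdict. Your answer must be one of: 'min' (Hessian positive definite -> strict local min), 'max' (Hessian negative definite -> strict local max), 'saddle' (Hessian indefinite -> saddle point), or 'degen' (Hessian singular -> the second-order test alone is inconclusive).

Compute the Hessian H = grad^2 f:
  H = [[-3, -1], [-1, 2]]
Verify stationarity: grad f(x*) = H x* + g = (0, 0).
Eigenvalues of H: -3.1926, 2.1926.
Eigenvalues have mixed signs, so H is indefinite -> x* is a saddle point.

saddle


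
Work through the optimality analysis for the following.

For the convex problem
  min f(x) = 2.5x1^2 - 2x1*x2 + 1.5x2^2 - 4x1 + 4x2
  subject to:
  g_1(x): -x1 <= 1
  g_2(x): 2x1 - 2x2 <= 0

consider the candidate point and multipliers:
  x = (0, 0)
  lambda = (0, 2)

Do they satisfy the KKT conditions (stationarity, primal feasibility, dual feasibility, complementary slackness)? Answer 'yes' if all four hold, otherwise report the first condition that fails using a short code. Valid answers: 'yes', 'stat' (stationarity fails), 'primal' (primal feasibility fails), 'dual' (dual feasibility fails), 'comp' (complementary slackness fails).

Gradient of f: grad f(x) = Q x + c = (-4, 4)
Constraint values g_i(x) = a_i^T x - b_i:
  g_1((0, 0)) = -1
  g_2((0, 0)) = 0
Stationarity residual: grad f(x) + sum_i lambda_i a_i = (0, 0)
  -> stationarity OK
Primal feasibility (all g_i <= 0): OK
Dual feasibility (all lambda_i >= 0): OK
Complementary slackness (lambda_i * g_i(x) = 0 for all i): OK

Verdict: yes, KKT holds.

yes


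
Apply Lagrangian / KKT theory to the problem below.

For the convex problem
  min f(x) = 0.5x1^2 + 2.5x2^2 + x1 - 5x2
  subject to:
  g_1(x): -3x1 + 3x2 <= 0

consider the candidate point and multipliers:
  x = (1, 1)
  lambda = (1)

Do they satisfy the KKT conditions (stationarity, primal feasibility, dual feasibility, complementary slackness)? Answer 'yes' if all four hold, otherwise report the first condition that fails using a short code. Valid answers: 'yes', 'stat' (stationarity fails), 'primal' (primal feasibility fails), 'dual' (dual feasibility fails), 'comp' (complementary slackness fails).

Gradient of f: grad f(x) = Q x + c = (2, 0)
Constraint values g_i(x) = a_i^T x - b_i:
  g_1((1, 1)) = 0
Stationarity residual: grad f(x) + sum_i lambda_i a_i = (-1, 3)
  -> stationarity FAILS
Primal feasibility (all g_i <= 0): OK
Dual feasibility (all lambda_i >= 0): OK
Complementary slackness (lambda_i * g_i(x) = 0 for all i): OK

Verdict: the first failing condition is stationarity -> stat.

stat


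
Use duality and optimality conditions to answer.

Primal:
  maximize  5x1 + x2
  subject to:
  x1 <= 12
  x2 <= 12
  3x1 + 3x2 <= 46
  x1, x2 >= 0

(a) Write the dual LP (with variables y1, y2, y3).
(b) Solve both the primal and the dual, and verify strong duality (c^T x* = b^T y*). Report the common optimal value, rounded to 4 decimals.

The standard primal-dual pair for 'max c^T x s.t. A x <= b, x >= 0' is:
  Dual:  min b^T y  s.t.  A^T y >= c,  y >= 0.

So the dual LP is:
  minimize  12y1 + 12y2 + 46y3
  subject to:
    y1 + 3y3 >= 5
    y2 + 3y3 >= 1
    y1, y2, y3 >= 0

Solving the primal: x* = (12, 3.3333).
  primal value c^T x* = 63.3333.
Solving the dual: y* = (4, 0, 0.3333).
  dual value b^T y* = 63.3333.
Strong duality: c^T x* = b^T y*. Confirmed.

63.3333


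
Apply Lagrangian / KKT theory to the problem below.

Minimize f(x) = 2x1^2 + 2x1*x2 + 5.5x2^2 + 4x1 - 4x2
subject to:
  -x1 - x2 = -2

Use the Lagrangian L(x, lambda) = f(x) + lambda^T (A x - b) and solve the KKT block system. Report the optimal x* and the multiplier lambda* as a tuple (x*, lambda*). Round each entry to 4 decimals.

Form the Lagrangian:
  L(x, lambda) = (1/2) x^T Q x + c^T x + lambda^T (A x - b)
Stationarity (grad_x L = 0): Q x + c + A^T lambda = 0.
Primal feasibility: A x = b.

This gives the KKT block system:
  [ Q   A^T ] [ x     ]   [-c ]
  [ A    0  ] [ lambda ] = [ b ]

Solving the linear system:
  x*      = (0.9091, 1.0909)
  lambda* = (9.8182)
  f(x*)   = 9.4545

x* = (0.9091, 1.0909), lambda* = (9.8182)


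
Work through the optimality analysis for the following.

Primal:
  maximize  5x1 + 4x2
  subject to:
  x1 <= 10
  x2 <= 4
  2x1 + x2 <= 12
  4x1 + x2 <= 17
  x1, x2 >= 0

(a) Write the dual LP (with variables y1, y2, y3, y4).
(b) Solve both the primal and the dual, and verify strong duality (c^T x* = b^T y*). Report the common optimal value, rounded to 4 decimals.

The standard primal-dual pair for 'max c^T x s.t. A x <= b, x >= 0' is:
  Dual:  min b^T y  s.t.  A^T y >= c,  y >= 0.

So the dual LP is:
  minimize  10y1 + 4y2 + 12y3 + 17y4
  subject to:
    y1 + 2y3 + 4y4 >= 5
    y2 + y3 + y4 >= 4
    y1, y2, y3, y4 >= 0

Solving the primal: x* = (3.25, 4).
  primal value c^T x* = 32.25.
Solving the dual: y* = (0, 2.75, 0, 1.25).
  dual value b^T y* = 32.25.
Strong duality: c^T x* = b^T y*. Confirmed.

32.25


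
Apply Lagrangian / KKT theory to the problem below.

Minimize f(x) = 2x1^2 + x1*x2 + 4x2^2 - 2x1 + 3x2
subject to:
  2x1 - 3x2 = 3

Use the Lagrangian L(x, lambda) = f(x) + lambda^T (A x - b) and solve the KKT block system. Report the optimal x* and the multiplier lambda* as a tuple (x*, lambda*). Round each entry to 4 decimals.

Form the Lagrangian:
  L(x, lambda) = (1/2) x^T Q x + c^T x + lambda^T (A x - b)
Stationarity (grad_x L = 0): Q x + c + A^T lambda = 0.
Primal feasibility: A x = b.

This gives the KKT block system:
  [ Q   A^T ] [ x     ]   [-c ]
  [ A    0  ] [ lambda ] = [ b ]

Solving the linear system:
  x*      = (0.7125, -0.525)
  lambda* = (-0.1625)
  f(x*)   = -1.2562

x* = (0.7125, -0.525), lambda* = (-0.1625)


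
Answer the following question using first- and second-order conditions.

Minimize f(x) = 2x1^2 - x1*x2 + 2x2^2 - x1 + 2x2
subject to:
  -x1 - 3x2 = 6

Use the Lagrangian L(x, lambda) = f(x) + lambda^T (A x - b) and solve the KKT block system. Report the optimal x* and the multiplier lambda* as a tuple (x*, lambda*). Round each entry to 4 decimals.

Form the Lagrangian:
  L(x, lambda) = (1/2) x^T Q x + c^T x + lambda^T (A x - b)
Stationarity (grad_x L = 0): Q x + c + A^T lambda = 0.
Primal feasibility: A x = b.

This gives the KKT block system:
  [ Q   A^T ] [ x     ]   [-c ]
  [ A    0  ] [ lambda ] = [ b ]

Solving the linear system:
  x*      = (-0.587, -1.8043)
  lambda* = (-1.5435)
  f(x*)   = 3.1196

x* = (-0.587, -1.8043), lambda* = (-1.5435)


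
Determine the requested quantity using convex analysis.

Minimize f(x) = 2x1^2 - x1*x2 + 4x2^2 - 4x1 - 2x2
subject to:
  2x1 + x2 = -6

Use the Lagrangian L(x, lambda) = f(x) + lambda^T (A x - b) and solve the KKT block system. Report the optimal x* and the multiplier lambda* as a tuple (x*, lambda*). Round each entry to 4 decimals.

Form the Lagrangian:
  L(x, lambda) = (1/2) x^T Q x + c^T x + lambda^T (A x - b)
Stationarity (grad_x L = 0): Q x + c + A^T lambda = 0.
Primal feasibility: A x = b.

This gives the KKT block system:
  [ Q   A^T ] [ x     ]   [-c ]
  [ A    0  ] [ lambda ] = [ b ]

Solving the linear system:
  x*      = (-2.55, -0.9)
  lambda* = (6.65)
  f(x*)   = 25.95

x* = (-2.55, -0.9), lambda* = (6.65)


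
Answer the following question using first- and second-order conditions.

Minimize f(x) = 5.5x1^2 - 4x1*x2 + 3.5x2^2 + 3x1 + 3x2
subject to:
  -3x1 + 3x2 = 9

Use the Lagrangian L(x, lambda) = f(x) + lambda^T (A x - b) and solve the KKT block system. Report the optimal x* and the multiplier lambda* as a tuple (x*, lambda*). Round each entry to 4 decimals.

Form the Lagrangian:
  L(x, lambda) = (1/2) x^T Q x + c^T x + lambda^T (A x - b)
Stationarity (grad_x L = 0): Q x + c + A^T lambda = 0.
Primal feasibility: A x = b.

This gives the KKT block system:
  [ Q   A^T ] [ x     ]   [-c ]
  [ A    0  ] [ lambda ] = [ b ]

Solving the linear system:
  x*      = (-1.5, 1.5)
  lambda* = (-6.5)
  f(x*)   = 29.25

x* = (-1.5, 1.5), lambda* = (-6.5)


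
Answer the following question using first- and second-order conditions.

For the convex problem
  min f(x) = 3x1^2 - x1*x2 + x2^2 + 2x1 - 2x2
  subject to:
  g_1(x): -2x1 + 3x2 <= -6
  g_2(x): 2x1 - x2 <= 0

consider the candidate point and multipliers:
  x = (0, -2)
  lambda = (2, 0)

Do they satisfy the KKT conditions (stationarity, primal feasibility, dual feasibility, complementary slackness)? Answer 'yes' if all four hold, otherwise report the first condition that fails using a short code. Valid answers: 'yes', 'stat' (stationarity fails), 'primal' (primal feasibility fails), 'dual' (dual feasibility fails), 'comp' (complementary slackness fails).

Gradient of f: grad f(x) = Q x + c = (4, -6)
Constraint values g_i(x) = a_i^T x - b_i:
  g_1((0, -2)) = 0
  g_2((0, -2)) = 2
Stationarity residual: grad f(x) + sum_i lambda_i a_i = (0, 0)
  -> stationarity OK
Primal feasibility (all g_i <= 0): FAILS
Dual feasibility (all lambda_i >= 0): OK
Complementary slackness (lambda_i * g_i(x) = 0 for all i): OK

Verdict: the first failing condition is primal_feasibility -> primal.

primal


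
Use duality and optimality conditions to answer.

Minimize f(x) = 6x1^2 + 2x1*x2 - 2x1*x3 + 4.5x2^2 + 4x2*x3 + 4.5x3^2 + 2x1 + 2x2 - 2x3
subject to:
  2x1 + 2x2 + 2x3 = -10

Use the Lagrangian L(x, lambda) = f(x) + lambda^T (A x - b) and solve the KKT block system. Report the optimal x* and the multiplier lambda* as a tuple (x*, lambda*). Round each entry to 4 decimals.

Form the Lagrangian:
  L(x, lambda) = (1/2) x^T Q x + c^T x + lambda^T (A x - b)
Stationarity (grad_x L = 0): Q x + c + A^T lambda = 0.
Primal feasibility: A x = b.

This gives the KKT block system:
  [ Q   A^T ] [ x     ]   [-c ]
  [ A    0  ] [ lambda ] = [ b ]

Solving the linear system:
  x*      = (-1.9467, -1.1479, -1.9053)
  lambda* = (9.9231)
  f(x*)   = 48.426

x* = (-1.9467, -1.1479, -1.9053), lambda* = (9.9231)


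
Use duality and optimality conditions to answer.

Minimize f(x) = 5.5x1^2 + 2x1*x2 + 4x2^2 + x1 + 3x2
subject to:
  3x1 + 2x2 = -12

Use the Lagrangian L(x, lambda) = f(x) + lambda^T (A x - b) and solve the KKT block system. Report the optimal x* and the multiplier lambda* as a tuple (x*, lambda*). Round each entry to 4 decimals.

Form the Lagrangian:
  L(x, lambda) = (1/2) x^T Q x + c^T x + lambda^T (A x - b)
Stationarity (grad_x L = 0): Q x + c + A^T lambda = 0.
Primal feasibility: A x = b.

This gives the KKT block system:
  [ Q   A^T ] [ x     ]   [-c ]
  [ A    0  ] [ lambda ] = [ b ]

Solving the linear system:
  x*      = (-2.4565, -2.3152)
  lambda* = (10.2174)
  f(x*)   = 56.6033

x* = (-2.4565, -2.3152), lambda* = (10.2174)


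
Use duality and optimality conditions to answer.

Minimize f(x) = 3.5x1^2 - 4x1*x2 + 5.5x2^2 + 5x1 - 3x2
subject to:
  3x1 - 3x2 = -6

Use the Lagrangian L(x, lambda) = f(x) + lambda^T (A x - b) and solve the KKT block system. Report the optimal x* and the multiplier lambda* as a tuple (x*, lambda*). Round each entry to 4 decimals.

Form the Lagrangian:
  L(x, lambda) = (1/2) x^T Q x + c^T x + lambda^T (A x - b)
Stationarity (grad_x L = 0): Q x + c + A^T lambda = 0.
Primal feasibility: A x = b.

This gives the KKT block system:
  [ Q   A^T ] [ x     ]   [-c ]
  [ A    0  ] [ lambda ] = [ b ]

Solving the linear system:
  x*      = (-1.6, 0.4)
  lambda* = (2.6)
  f(x*)   = 3.2

x* = (-1.6, 0.4), lambda* = (2.6)


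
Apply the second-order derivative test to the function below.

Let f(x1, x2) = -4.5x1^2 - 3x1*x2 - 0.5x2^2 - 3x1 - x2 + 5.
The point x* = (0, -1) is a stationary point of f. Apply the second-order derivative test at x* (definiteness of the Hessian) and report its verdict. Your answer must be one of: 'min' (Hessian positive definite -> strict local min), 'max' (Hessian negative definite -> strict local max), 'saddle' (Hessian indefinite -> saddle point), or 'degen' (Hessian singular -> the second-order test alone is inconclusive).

Compute the Hessian H = grad^2 f:
  H = [[-9, -3], [-3, -1]]
Verify stationarity: grad f(x*) = H x* + g = (0, 0).
Eigenvalues of H: -10, 0.
H has a zero eigenvalue (singular; negative semidefinite but not definite), so H is neither positive definite, negative definite, nor indefinite. The second-order test alone is inconclusive -> degen.
(Indeed, f is constant along the null direction of H through x*, so x* is not a strict local extremum.)

degen


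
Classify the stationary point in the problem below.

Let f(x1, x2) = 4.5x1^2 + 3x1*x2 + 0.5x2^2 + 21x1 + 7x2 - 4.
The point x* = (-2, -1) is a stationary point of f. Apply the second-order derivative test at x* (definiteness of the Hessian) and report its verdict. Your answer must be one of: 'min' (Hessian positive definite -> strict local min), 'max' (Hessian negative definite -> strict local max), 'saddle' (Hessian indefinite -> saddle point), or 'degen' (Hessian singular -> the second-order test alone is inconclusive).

Compute the Hessian H = grad^2 f:
  H = [[9, 3], [3, 1]]
Verify stationarity: grad f(x*) = H x* + g = (0, 0).
Eigenvalues of H: 0, 10.
H has a zero eigenvalue (singular; positive semidefinite but not definite), so H is neither positive definite, negative definite, nor indefinite. The second-order test alone is inconclusive -> degen.
(Indeed, f is constant along the null direction of H through x*, so x* is not a strict local extremum.)

degen


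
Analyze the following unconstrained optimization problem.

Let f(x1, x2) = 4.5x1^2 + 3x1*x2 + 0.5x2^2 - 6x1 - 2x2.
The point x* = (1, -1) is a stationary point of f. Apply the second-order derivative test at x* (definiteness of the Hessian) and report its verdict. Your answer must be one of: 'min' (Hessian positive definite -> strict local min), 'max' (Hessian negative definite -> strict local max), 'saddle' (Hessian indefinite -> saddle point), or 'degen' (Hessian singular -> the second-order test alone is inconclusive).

Compute the Hessian H = grad^2 f:
  H = [[9, 3], [3, 1]]
Verify stationarity: grad f(x*) = H x* + g = (0, 0).
Eigenvalues of H: 0, 10.
H has a zero eigenvalue (singular; positive semidefinite but not definite), so H is neither positive definite, negative definite, nor indefinite. The second-order test alone is inconclusive -> degen.
(Indeed, f is constant along the null direction of H through x*, so x* is not a strict local extremum.)

degen


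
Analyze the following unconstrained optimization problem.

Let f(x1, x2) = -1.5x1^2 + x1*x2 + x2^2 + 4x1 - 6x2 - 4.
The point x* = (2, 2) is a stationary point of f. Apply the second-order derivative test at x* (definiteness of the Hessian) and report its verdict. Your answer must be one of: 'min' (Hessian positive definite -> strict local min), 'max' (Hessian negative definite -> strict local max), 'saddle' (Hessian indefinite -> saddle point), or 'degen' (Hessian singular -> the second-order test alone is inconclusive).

Compute the Hessian H = grad^2 f:
  H = [[-3, 1], [1, 2]]
Verify stationarity: grad f(x*) = H x* + g = (0, 0).
Eigenvalues of H: -3.1926, 2.1926.
Eigenvalues have mixed signs, so H is indefinite -> x* is a saddle point.

saddle


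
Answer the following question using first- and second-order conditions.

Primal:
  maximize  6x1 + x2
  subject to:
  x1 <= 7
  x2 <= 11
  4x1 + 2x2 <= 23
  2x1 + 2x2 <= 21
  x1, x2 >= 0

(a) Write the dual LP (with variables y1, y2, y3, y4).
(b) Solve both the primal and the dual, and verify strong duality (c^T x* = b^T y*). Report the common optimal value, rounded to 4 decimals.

The standard primal-dual pair for 'max c^T x s.t. A x <= b, x >= 0' is:
  Dual:  min b^T y  s.t.  A^T y >= c,  y >= 0.

So the dual LP is:
  minimize  7y1 + 11y2 + 23y3 + 21y4
  subject to:
    y1 + 4y3 + 2y4 >= 6
    y2 + 2y3 + 2y4 >= 1
    y1, y2, y3, y4 >= 0

Solving the primal: x* = (5.75, 0).
  primal value c^T x* = 34.5.
Solving the dual: y* = (0, 0, 1.5, 0).
  dual value b^T y* = 34.5.
Strong duality: c^T x* = b^T y*. Confirmed.

34.5


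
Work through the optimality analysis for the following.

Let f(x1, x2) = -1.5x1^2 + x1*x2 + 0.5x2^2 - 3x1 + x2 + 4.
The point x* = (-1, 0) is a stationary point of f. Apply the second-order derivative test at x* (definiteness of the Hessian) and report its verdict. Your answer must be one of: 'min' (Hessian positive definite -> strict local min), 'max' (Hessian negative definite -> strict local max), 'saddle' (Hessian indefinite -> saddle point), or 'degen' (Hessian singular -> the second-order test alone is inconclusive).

Compute the Hessian H = grad^2 f:
  H = [[-3, 1], [1, 1]]
Verify stationarity: grad f(x*) = H x* + g = (0, 0).
Eigenvalues of H: -3.2361, 1.2361.
Eigenvalues have mixed signs, so H is indefinite -> x* is a saddle point.

saddle


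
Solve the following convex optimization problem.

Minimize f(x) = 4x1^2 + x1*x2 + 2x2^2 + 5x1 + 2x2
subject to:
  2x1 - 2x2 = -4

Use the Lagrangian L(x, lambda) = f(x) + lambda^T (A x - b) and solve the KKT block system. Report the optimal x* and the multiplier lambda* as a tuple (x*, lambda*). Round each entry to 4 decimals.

Form the Lagrangian:
  L(x, lambda) = (1/2) x^T Q x + c^T x + lambda^T (A x - b)
Stationarity (grad_x L = 0): Q x + c + A^T lambda = 0.
Primal feasibility: A x = b.

This gives the KKT block system:
  [ Q   A^T ] [ x     ]   [-c ]
  [ A    0  ] [ lambda ] = [ b ]

Solving the linear system:
  x*      = (-1.2143, 0.7857)
  lambda* = (1.9643)
  f(x*)   = 1.6786

x* = (-1.2143, 0.7857), lambda* = (1.9643)


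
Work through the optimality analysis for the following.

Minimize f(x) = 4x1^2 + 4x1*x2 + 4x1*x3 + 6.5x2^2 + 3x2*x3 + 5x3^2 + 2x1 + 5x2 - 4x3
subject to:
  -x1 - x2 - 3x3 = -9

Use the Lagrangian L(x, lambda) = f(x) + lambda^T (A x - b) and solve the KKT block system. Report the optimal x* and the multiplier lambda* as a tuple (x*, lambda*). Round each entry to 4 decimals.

Form the Lagrangian:
  L(x, lambda) = (1/2) x^T Q x + c^T x + lambda^T (A x - b)
Stationarity (grad_x L = 0): Q x + c + A^T lambda = 0.
Primal feasibility: A x = b.

This gives the KKT block system:
  [ Q   A^T ] [ x     ]   [-c ]
  [ A    0  ] [ lambda ] = [ b ]

Solving the linear system:
  x*      = (-0.7077, -0.278, 3.3286)
  lambda* = (8.5403)
  f(x*)   = 30.3712

x* = (-0.7077, -0.278, 3.3286), lambda* = (8.5403)
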